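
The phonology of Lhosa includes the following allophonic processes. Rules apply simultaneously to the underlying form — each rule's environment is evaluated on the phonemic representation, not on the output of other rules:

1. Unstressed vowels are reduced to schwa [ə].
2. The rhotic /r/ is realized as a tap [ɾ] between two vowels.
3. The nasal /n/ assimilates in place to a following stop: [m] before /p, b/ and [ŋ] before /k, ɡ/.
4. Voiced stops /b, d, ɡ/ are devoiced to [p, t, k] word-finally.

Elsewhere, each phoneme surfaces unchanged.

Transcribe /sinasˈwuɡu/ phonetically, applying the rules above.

/s/ (word-initial) is unaffected → [s].
/i/ meets the environment for rule 1 (in an unstressed syllable) → [ə].
/n/ (between /i/ and /a/) fails the environment for rule 3, so it stays [n].
Rule 1 applies to /a/ (between /n/ and /s/: in an unstressed syllable) → [ə].
/s/ (between /a/ and /w/): no rule targets it → [s].
/w/ (between /s/ and /u/) is unaffected → [w].
/u/ (between /w/ and /ɡ/) fails the environment for rule 1, so it stays [u].
/ɡ/ (between /u/ and /u/): rule 4 targets it, but not word-finally → unchanged [ɡ].
/u/ (word-final) occurs in an unstressed syllable → [ə] by rule 1.

[sənəsˈwuɡə]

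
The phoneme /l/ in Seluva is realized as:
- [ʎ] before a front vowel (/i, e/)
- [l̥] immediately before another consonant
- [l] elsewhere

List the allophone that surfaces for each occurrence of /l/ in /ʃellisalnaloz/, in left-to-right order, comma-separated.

[l̥], [ʎ], [l̥], [l]

Occurrence 1 (position 3): immediately before another consonant → [l̥].
Occurrence 2 (position 4): before a front vowel (/i, e/) → [ʎ].
Occurrence 3 (position 8): immediately before another consonant → [l̥].
Occurrence 4 (position 11): no conditioning environment matches → elsewhere allophone [l].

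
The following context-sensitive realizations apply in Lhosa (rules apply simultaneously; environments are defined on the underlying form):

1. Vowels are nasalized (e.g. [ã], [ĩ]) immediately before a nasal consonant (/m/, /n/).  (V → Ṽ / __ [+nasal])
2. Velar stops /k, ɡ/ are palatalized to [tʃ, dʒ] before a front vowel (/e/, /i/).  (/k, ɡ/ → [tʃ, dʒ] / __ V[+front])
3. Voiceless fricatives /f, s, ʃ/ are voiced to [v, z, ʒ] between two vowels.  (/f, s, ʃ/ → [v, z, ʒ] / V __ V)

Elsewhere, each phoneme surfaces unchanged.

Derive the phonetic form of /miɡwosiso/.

[miɡwozizo]

/m/ — not in any rule's target class → [m].
/i/ (between /m/ and /ɡ/): rule 1 targets it, but not before a nasal consonant → unchanged [i].
/ɡ/ (between /i/ and /w/): rule 2 targets it, but not before a front vowel → unchanged [ɡ].
/w/ (between /ɡ/ and /o/) is unaffected → [w].
/o/ (between /w/ and /s/): rule 1 targets it, but not before a nasal consonant → unchanged [o].
/s/ (between /o/ and /i/) occurs between two vowels → [z] by rule 3.
/i/ (between /s/ and /s/): rule 1 targets it, but not before a nasal consonant → unchanged [i].
/s/ (between /i/ and /o/) occurs between two vowels → [z] by rule 3.
/o/ (word-final) is in the target of rule 1 but the environment (before a nasal consonant) is not met → [o].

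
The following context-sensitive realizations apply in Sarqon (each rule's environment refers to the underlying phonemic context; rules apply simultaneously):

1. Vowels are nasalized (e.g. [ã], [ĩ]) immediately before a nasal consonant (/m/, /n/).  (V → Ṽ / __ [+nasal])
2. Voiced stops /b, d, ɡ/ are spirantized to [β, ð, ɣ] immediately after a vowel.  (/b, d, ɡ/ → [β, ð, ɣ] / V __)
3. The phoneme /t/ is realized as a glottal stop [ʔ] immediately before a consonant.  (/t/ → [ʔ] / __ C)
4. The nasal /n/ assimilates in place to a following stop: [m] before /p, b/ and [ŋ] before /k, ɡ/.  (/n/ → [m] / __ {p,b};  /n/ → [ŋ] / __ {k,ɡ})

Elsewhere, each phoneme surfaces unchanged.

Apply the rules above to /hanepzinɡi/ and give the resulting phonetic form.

[hãnepzĩŋɡi]

/h/ (word-initial) is unaffected → [h].
/a/ — between /h/ and /n/, before a nasal consonant — surfaces as [ã] (rule 1).
/n/ (between /a/ and /e/) fails the environment for rule 4, so it stays [n].
/e/ — between /n/ and /p/; rule 1 does not apply here → [e].
/p/ (between /e/ and /z/) is unaffected → [p].
/z/ stays [z].
/i/ (between /z/ and /n/): before a nasal consonant, so rule 1 applies → [ĩ].
Rule 4 applies to /n/ (between /i/ and /ɡ/: before a labial or velar stop) → [ŋ].
/ɡ/ — between /n/ and /i/; rule 2 does not apply here → [ɡ].
/i/ — word-final; rule 1 does not apply here → [i].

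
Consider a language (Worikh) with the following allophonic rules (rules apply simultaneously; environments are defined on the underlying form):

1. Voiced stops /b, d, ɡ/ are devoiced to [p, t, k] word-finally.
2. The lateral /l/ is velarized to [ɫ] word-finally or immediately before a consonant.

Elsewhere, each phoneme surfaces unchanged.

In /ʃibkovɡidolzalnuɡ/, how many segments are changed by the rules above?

3

Segments that undergo a rule: /l/ → [ɫ] (rule 2); /l/ → [ɫ] (rule 2); /ɡ/ → [k] (rule 1).
All other segments surface unchanged.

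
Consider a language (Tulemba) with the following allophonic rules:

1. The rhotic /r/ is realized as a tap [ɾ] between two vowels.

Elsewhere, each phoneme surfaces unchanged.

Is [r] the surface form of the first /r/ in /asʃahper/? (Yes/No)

Yes

/r/ — word-final; rule 1 does not apply here → [r].
The actual realization is [r], which matches [r].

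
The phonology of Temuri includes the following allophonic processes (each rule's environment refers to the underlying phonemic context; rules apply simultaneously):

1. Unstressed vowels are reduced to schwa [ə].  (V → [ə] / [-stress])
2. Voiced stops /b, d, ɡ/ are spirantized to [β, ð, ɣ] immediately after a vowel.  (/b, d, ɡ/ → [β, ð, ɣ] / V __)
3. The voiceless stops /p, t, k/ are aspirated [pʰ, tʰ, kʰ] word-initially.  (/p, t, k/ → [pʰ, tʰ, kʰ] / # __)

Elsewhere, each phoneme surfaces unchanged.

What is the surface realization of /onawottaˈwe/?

[ənəwəttəˈwe]

/o/ (word-initial) occurs in an unstressed syllable → [ə] by rule 1.
/n/ stays [n].
/a/ meets the environment for rule 1 (in an unstressed syllable) → [ə].
/w/ stays [w].
/o/ meets the environment for rule 1 (in an unstressed syllable) → [ə].
/t/ (between /o/ and /t/) fails the environment for rule 3, so it stays [t].
/t/ (between /t/ and /a/): rule 3 targets it, but not word-initially → unchanged [t].
/a/ (between /t/ and /w/): in an unstressed syllable, so rule 1 applies → [ə].
/w/ (between /a/ and /e/): no rule targets it → [w].
/e/ (word-final): rule 1 targets it, but not in an unstressed syllable → unchanged [e].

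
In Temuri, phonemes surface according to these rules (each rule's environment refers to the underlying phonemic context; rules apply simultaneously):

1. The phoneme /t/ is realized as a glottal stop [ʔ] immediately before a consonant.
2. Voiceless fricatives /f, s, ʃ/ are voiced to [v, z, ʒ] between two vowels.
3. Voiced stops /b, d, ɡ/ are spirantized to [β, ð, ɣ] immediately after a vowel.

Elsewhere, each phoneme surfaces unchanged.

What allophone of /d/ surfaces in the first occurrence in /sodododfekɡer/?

[ð]

Rule 3 applies to /d/ (between /o/ and /o/: immediately after a vowel) → [ð].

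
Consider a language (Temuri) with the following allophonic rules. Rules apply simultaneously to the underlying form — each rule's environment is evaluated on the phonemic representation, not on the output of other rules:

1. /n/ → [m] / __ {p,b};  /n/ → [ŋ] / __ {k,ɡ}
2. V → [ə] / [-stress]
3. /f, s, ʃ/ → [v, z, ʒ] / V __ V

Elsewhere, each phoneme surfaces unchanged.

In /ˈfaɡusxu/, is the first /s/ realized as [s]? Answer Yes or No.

Yes

/s/ — between /u/ and /x/; rule 3 does not apply here → [s].
The actual realization is [s], which matches [s].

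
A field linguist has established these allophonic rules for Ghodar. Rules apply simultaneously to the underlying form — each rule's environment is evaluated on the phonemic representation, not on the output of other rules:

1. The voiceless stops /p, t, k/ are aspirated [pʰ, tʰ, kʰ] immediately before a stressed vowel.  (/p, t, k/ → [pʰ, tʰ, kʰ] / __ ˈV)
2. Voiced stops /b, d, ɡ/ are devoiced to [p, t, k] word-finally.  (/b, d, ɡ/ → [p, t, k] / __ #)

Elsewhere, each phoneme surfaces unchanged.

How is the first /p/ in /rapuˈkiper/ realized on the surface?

/p/ (between /a/ and /u/) fails the environment for rule 1, so it stays [p].

[p]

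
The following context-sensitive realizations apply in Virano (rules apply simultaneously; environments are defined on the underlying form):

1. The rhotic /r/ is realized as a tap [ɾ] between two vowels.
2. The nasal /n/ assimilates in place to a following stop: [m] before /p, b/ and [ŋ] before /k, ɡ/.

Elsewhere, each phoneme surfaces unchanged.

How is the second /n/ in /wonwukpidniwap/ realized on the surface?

/n/ (between /d/ and /i/): rule 2 targets it, but not before a labial or velar stop → unchanged [n].

[n]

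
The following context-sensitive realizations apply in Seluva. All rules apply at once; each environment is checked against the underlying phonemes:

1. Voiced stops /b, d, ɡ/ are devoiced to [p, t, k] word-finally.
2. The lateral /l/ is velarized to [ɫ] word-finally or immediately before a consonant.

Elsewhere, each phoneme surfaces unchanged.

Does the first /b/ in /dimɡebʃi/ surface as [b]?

/b/ (between /e/ and /ʃ/) fails the environment for rule 1, so it stays [b].
The actual realization is [b], which matches [b].

Yes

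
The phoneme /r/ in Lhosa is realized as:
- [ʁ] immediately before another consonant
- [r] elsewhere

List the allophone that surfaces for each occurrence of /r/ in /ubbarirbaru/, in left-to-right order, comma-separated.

Occurrence 1 (position 5): no conditioning environment matches → elsewhere allophone [r].
Occurrence 2 (position 7): immediately before another consonant → [ʁ].
Occurrence 3 (position 10): no conditioning environment matches → elsewhere allophone [r].

[r], [ʁ], [r]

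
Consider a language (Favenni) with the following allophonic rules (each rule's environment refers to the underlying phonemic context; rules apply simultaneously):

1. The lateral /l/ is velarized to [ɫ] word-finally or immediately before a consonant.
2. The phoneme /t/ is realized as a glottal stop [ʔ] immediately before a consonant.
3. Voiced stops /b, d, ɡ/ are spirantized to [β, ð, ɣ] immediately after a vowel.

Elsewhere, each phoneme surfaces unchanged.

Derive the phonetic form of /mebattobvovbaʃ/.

[meβaʔtoβvovbaʃ]

/b/ — between /e/ and /a/, immediately after a vowel — surfaces as [β] (rule 3).
/t/ (between /a/ and /t/): immediately before a consonant, so rule 2 applies → [ʔ].
/t/ (between /t/ and /o/): rule 2 targets it, but not immediately before a consonant → unchanged [t].
Rule 3 applies to /b/ (between /o/ and /v/: immediately after a vowel) → [β].
/b/ — between /v/ and /a/; rule 3 does not apply here → [b].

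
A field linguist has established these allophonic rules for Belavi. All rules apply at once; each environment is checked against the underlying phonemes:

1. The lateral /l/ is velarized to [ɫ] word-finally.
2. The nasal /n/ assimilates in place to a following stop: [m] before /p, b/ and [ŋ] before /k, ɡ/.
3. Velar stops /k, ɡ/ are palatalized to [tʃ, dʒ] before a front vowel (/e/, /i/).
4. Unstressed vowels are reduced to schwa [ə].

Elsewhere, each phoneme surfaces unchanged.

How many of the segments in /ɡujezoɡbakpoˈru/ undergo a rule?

Segments that undergo a rule: /u/ → [ə] (rule 4); /e/ → [ə] (rule 4); /o/ → [ə] (rule 4); /a/ → [ə] (rule 4); /o/ → [ə] (rule 4).
All other segments surface unchanged.

5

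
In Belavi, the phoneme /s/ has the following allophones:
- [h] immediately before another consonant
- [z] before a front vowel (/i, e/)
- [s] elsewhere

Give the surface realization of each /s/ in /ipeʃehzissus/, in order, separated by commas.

[h], [s], [s]

Occurrence 1 (position 9): immediately before another consonant → [h].
Occurrence 2 (position 10): no conditioning environment matches → elsewhere allophone [s].
Occurrence 3 (position 12): no conditioning environment matches → elsewhere allophone [s].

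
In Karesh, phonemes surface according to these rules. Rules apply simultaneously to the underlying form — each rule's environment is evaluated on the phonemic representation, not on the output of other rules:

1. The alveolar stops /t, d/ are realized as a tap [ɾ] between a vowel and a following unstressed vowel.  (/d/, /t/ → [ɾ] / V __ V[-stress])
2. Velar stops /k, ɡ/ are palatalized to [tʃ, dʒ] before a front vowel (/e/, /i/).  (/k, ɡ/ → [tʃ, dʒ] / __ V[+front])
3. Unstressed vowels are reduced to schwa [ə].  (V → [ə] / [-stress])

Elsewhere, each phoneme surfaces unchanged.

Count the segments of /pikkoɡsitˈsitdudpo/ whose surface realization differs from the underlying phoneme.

Segments that undergo a rule: /i/ → [ə] (rule 3); /o/ → [ə] (rule 3); /i/ → [ə] (rule 3); /u/ → [ə] (rule 3); /o/ → [ə] (rule 3).
All other segments surface unchanged.

5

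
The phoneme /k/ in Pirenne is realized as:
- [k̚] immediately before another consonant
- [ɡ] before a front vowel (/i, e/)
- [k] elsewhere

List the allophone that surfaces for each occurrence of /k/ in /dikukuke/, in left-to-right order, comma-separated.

Occurrence 1 (position 3): no conditioning environment matches → elsewhere allophone [k].
Occurrence 2 (position 5): no conditioning environment matches → elsewhere allophone [k].
Occurrence 3 (position 7): before a front vowel (/i, e/) → [ɡ].

[k], [k], [ɡ]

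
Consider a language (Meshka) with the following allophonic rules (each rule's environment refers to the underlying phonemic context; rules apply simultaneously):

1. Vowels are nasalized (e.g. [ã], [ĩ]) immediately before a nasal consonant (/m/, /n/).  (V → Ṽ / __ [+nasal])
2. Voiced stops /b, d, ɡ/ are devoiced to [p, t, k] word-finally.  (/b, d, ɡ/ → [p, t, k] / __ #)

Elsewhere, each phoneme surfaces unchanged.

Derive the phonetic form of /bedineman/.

[bedĩnẽmãn]

/b/ (word-initial): rule 2 targets it, but not word-finally → unchanged [b].
/e/ — between /b/ and /d/; rule 1 does not apply here → [e].
/d/ (between /e/ and /i/) is in the target of rule 2 but the environment (word-finally) is not met → [d].
/i/ (between /d/ and /n/) occurs before a nasal consonant → [ĩ] by rule 1.
/n/ (between /i/ and /e/): no rule targets it → [n].
/e/ (between /n/ and /m/) occurs before a nasal consonant → [ẽ] by rule 1.
/m/ (between /e/ and /a/): no rule targets it → [m].
/a/ — between /m/ and /n/, before a nasal consonant — surfaces as [ã] (rule 1).
/n/ (word-final) is unaffected → [n].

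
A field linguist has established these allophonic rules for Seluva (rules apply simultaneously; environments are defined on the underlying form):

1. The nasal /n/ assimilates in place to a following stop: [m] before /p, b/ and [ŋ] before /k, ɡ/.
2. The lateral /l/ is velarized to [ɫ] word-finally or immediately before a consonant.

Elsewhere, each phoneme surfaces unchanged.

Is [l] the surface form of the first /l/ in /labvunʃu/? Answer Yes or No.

Yes

/l/ — word-initial; rule 2 does not apply here → [l].
The actual realization is [l], which matches [l].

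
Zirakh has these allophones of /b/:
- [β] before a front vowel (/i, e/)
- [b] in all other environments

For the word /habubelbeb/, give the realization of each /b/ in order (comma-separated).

Occurrence 1 (position 3): no conditioning environment matches → elsewhere allophone [b].
Occurrence 2 (position 5): before a front vowel (/i, e/) → [β].
Occurrence 3 (position 8): before a front vowel (/i, e/) → [β].
Occurrence 4 (position 10): no conditioning environment matches → elsewhere allophone [b].

[b], [β], [β], [b]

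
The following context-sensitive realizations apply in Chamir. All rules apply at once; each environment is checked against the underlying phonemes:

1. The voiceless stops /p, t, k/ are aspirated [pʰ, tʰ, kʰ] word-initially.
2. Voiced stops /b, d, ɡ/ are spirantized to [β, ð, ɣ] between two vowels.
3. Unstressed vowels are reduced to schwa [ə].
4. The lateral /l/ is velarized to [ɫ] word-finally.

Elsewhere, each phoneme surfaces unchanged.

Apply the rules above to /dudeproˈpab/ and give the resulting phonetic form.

/d/ (word-initial) is in the target of rule 2 but the environment (between two vowels) is not met → [d].
/u/ (between /d/ and /d/): in an unstressed syllable, so rule 3 applies → [ə].
Rule 2 applies to /d/ (between /u/ and /e/: between two vowels) → [ð].
/e/ meets the environment for rule 3 (in an unstressed syllable) → [ə].
/p/ (between /e/ and /r/) fails the environment for rule 1, so it stays [p].
/r/ — not in any rule's target class → [r].
/o/ (between /r/ and /p/): in an unstressed syllable, so rule 3 applies → [ə].
/p/ — between /o/ and /a/; rule 1 does not apply here → [p].
/a/ (between /p/ and /b/): rule 3 targets it, but not in an unstressed syllable → unchanged [a].
/b/ (word-final) fails the environment for rule 2, so it stays [b].

[dəðəprəˈpab]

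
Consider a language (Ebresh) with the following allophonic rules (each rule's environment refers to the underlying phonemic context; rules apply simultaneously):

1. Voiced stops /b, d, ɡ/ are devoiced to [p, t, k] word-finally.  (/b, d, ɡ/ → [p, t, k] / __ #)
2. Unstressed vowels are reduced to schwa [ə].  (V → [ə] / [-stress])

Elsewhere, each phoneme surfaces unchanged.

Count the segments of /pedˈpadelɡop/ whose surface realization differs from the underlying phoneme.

3

Segments that undergo a rule: /e/ → [ə] (rule 2); /e/ → [ə] (rule 2); /o/ → [ə] (rule 2).
All other segments surface unchanged.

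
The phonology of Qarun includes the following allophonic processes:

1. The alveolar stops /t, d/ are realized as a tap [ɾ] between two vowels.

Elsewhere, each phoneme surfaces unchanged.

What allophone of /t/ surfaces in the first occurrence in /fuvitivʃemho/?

/t/ (between /i/ and /i/) occurs between two vowels → [ɾ] by rule 1.

[ɾ]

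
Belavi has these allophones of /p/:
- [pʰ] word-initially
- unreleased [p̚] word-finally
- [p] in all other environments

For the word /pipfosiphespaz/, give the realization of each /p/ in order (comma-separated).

Occurrence 1 (position 1): word-initially → [pʰ].
Occurrence 2 (position 3): no conditioning environment matches → elsewhere allophone [p].
Occurrence 3 (position 8): no conditioning environment matches → elsewhere allophone [p].
Occurrence 4 (position 12): no conditioning environment matches → elsewhere allophone [p].

[pʰ], [p], [p], [p]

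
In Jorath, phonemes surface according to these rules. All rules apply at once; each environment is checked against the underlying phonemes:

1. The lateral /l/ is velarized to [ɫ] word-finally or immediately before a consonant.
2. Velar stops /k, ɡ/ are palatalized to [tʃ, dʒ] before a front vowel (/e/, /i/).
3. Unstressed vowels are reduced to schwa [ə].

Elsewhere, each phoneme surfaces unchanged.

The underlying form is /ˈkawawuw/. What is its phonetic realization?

[ˈkawəwəw]

/k/ — word-initial; rule 2 does not apply here → [k].
/a/ (between /k/ and /w/) is in the target of rule 3 but the environment (in an unstressed syllable) is not met → [a].
Rule 3 applies to /a/ (between /w/ and /w/: in an unstressed syllable) → [ə].
/u/ meets the environment for rule 3 (in an unstressed syllable) → [ə].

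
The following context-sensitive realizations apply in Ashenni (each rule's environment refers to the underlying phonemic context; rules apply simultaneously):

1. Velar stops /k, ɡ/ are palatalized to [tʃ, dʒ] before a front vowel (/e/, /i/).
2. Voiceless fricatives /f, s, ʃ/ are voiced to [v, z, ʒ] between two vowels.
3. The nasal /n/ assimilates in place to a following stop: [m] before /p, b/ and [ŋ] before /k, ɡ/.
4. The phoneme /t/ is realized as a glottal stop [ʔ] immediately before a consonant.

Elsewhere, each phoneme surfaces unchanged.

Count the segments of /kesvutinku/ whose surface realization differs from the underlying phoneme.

Segments that undergo a rule: /k/ → [tʃ] (rule 1); /n/ → [ŋ] (rule 3).
All other segments surface unchanged.

2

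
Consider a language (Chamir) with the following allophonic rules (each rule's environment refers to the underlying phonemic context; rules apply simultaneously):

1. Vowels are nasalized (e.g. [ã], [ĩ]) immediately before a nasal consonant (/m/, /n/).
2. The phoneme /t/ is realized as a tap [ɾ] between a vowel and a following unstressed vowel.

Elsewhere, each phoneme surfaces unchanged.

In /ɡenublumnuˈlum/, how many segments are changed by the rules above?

3

Segments that undergo a rule: /e/ → [ẽ] (rule 1); /u/ → [ũ] (rule 1); /u/ → [ũ] (rule 1).
All other segments surface unchanged.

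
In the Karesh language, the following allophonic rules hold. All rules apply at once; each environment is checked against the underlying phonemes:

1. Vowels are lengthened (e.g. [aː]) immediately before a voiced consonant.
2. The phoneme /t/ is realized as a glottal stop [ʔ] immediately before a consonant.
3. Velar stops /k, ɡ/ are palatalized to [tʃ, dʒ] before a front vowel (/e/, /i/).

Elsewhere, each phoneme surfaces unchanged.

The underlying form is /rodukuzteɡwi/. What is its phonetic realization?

/r/ (word-initial): no rule targets it → [r].
Rule 1 applies to /o/ (between /r/ and /d/: before a voiced consonant) → [oː].
/d/ (between /o/ and /u/) is unaffected → [d].
/u/ (between /d/ and /k/) is in the target of rule 1 but the environment (before a voiced consonant) is not met → [u].
/k/ — between /u/ and /u/; rule 3 does not apply here → [k].
/u/ (between /k/ and /z/) occurs before a voiced consonant → [uː] by rule 1.
/z/ (between /u/ and /t/): no rule targets it → [z].
/t/ (between /z/ and /e/): rule 2 targets it, but not immediately before a consonant → unchanged [t].
/e/ (between /t/ and /ɡ/): before a voiced consonant, so rule 1 applies → [eː].
/ɡ/ (between /e/ and /w/) is in the target of rule 3 but the environment (before a front vowel) is not met → [ɡ].
/w/ stays [w].
/i/ (word-final): rule 1 targets it, but not before a voiced consonant → unchanged [i].

[roːdukuːzteːɡwi]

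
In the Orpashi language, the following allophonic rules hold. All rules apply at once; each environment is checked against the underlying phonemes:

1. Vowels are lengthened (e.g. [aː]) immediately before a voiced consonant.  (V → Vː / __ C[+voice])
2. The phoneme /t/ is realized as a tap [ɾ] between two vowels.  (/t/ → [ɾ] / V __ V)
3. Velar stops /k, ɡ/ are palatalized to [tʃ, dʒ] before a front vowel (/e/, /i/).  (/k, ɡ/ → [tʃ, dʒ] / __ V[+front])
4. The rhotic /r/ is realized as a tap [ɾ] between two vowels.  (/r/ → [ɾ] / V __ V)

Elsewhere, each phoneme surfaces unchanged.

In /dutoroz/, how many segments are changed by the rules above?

Segments that undergo a rule: /t/ → [ɾ] (rule 2); /o/ → [oː] (rule 1); /r/ → [ɾ] (rule 4); /o/ → [oː] (rule 1).
All other segments surface unchanged.

4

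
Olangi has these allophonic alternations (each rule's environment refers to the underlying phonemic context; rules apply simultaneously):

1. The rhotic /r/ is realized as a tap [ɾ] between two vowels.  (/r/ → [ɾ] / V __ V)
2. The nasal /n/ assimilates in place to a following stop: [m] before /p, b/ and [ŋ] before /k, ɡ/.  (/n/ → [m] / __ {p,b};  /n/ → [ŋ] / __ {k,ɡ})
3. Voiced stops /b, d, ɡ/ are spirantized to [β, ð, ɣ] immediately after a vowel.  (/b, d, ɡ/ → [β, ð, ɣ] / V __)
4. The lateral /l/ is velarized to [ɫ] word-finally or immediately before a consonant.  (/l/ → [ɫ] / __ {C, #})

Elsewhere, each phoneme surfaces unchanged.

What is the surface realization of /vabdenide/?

[vaβdeniðe]

/v/ stays [v].
/a/ (between /v/ and /b/): no rule targets it → [a].
Rule 3 applies to /b/ (between /a/ and /d/: immediately after a vowel) → [β].
/d/ (between /b/ and /e/) fails the environment for rule 3, so it stays [d].
/e/ stays [e].
/n/ — between /e/ and /i/; rule 2 does not apply here → [n].
/i/ (between /n/ and /d/) is unaffected → [i].
/d/ — between /i/ and /e/, immediately after a vowel — surfaces as [ð] (rule 3).
/e/ (word-final) is unaffected → [e].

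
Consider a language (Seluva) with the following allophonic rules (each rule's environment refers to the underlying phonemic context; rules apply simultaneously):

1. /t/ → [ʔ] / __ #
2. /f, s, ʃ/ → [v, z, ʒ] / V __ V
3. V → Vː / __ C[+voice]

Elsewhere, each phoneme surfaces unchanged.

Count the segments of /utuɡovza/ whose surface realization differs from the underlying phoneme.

2

Segments that undergo a rule: /u/ → [uː] (rule 3); /o/ → [oː] (rule 3).
All other segments surface unchanged.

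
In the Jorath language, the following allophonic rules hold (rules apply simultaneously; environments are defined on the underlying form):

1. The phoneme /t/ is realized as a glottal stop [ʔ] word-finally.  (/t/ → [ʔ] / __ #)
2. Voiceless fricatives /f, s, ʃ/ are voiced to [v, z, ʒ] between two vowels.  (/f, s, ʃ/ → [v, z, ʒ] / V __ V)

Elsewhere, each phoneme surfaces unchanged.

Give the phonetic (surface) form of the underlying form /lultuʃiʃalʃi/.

/t/ (between /l/ and /u/): rule 1 targets it, but not word-finally → unchanged [t].
Rule 2 applies to /ʃ/ (between /u/ and /i/: between two vowels) → [ʒ].
/ʃ/ meets the environment for rule 2 (between two vowels) → [ʒ].
/ʃ/ (between /l/ and /i/): rule 2 targets it, but not between two vowels → unchanged [ʃ].

[lultuʒiʒalʃi]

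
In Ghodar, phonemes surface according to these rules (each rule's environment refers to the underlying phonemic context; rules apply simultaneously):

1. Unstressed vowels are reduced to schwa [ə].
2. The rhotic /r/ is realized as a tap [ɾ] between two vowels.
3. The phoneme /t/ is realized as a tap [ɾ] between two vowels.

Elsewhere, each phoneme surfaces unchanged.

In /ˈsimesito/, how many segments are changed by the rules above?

Segments that undergo a rule: /e/ → [ə] (rule 1); /i/ → [ə] (rule 1); /t/ → [ɾ] (rule 3); /o/ → [ə] (rule 1).
All other segments surface unchanged.

4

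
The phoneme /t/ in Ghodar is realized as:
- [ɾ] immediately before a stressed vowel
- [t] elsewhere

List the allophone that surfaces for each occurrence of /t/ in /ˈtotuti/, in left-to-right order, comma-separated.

Occurrence 1 (position 1): immediately before a stressed vowel → [ɾ].
Occurrence 2 (position 3): no conditioning environment matches → elsewhere allophone [t].
Occurrence 3 (position 5): no conditioning environment matches → elsewhere allophone [t].

[ɾ], [t], [t]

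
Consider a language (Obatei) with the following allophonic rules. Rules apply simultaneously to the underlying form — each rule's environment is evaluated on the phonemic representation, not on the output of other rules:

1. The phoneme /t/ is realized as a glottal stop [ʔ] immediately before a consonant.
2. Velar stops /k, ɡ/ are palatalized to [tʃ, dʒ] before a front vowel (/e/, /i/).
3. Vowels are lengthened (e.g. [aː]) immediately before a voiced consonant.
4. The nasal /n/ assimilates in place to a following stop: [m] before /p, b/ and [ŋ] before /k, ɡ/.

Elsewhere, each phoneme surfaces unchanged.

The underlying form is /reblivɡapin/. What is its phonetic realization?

[reːbliːvɡapiːn]

/r/ (word-initial): no rule targets it → [r].
Rule 3 applies to /e/ (between /r/ and /b/: before a voiced consonant) → [eː].
/b/ (between /e/ and /l/): no rule targets it → [b].
/l/ — not in any rule's target class → [l].
/i/ (between /l/ and /v/) occurs before a voiced consonant → [iː] by rule 3.
/v/ — not in any rule's target class → [v].
/ɡ/ (between /v/ and /a/) is in the target of rule 2 but the environment (before a front vowel) is not met → [ɡ].
/a/ (between /ɡ/ and /p/): rule 3 targets it, but not before a voiced consonant → unchanged [a].
/p/ stays [p].
/i/ (between /p/ and /n/): before a voiced consonant, so rule 3 applies → [iː].
/n/ — word-final; rule 4 does not apply here → [n].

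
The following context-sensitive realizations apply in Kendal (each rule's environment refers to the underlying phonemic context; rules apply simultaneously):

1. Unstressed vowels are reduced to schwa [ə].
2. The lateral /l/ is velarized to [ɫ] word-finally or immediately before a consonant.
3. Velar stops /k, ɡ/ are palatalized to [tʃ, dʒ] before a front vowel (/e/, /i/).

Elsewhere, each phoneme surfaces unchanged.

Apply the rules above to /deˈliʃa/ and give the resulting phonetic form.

/d/ — not in any rule's target class → [d].
/e/ meets the environment for rule 1 (in an unstressed syllable) → [ə].
/l/ (between /e/ and /i/) fails the environment for rule 2, so it stays [l].
/i/ (between /l/ and /ʃ/) is in the target of rule 1 but the environment (in an unstressed syllable) is not met → [i].
/ʃ/ (between /i/ and /a/) is unaffected → [ʃ].
/a/ meets the environment for rule 1 (in an unstressed syllable) → [ə].

[dəˈliʃə]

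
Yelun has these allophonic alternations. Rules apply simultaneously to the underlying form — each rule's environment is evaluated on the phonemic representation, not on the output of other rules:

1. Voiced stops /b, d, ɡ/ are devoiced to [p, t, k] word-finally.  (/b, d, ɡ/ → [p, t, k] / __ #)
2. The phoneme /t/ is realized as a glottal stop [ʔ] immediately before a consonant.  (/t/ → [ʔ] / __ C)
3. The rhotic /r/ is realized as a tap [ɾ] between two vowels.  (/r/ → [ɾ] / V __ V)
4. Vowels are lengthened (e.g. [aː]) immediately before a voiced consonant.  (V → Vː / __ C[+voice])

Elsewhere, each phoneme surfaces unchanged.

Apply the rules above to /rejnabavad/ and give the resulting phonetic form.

/r/ (word-initial) is in the target of rule 3 but the environment (between two vowels) is not met → [r].
/e/ — between /r/ and /j/, before a voiced consonant — surfaces as [eː] (rule 4).
/j/ (between /e/ and /n/) is unaffected → [j].
/n/ stays [n].
/a/ — between /n/ and /b/, before a voiced consonant — surfaces as [aː] (rule 4).
/b/ (between /a/ and /a/) is in the target of rule 1 but the environment (word-finally) is not met → [b].
/a/ meets the environment for rule 4 (before a voiced consonant) → [aː].
/v/ stays [v].
/a/ — between /v/ and /d/, before a voiced consonant — surfaces as [aː] (rule 4).
Rule 1 applies to /d/ (word-final: word-finally) → [t].

[reːjnaːbaːvaːt]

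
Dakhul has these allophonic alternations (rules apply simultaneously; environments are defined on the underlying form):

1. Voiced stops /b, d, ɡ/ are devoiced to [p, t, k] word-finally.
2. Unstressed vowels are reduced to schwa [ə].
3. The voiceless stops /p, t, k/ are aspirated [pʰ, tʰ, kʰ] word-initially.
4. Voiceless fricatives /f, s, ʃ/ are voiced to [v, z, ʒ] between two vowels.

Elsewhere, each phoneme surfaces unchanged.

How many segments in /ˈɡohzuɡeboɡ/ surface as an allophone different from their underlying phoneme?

Segments that undergo a rule: /u/ → [ə] (rule 2); /e/ → [ə] (rule 2); /o/ → [ə] (rule 2); /ɡ/ → [k] (rule 1).
All other segments surface unchanged.

4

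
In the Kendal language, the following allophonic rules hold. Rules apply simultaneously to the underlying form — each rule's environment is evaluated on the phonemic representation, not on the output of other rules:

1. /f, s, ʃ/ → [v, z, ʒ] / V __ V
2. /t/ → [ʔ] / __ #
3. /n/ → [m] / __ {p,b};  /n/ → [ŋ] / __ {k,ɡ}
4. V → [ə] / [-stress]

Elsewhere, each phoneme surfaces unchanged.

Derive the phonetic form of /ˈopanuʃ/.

/o/ (word-initial) is in the target of rule 4 but the environment (in an unstressed syllable) is not met → [o].
/p/ (between /o/ and /a/) is unaffected → [p].
/a/ — between /p/ and /n/, in an unstressed syllable — surfaces as [ə] (rule 4).
/n/ (between /a/ and /u/) fails the environment for rule 3, so it stays [n].
/u/ meets the environment for rule 4 (in an unstressed syllable) → [ə].
/ʃ/ (word-final) is in the target of rule 1 but the environment (between two vowels) is not met → [ʃ].

[ˈopənəʃ]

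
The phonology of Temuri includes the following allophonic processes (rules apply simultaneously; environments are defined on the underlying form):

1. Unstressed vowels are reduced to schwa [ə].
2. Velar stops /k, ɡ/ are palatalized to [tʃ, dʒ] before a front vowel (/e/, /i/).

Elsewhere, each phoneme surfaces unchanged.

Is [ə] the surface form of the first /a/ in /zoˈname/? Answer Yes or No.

No

/a/ — between /n/ and /m/; rule 1 does not apply here → [a].
The actual realization is [a], not [ə].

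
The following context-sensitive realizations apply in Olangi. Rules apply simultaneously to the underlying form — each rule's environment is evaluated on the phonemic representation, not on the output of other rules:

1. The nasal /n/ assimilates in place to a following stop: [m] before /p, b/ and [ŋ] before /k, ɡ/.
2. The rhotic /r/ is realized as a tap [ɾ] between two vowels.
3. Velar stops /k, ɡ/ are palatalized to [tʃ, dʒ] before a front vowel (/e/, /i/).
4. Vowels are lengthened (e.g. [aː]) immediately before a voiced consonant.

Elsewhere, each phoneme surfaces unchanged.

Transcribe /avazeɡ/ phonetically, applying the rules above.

Rule 4 applies to /a/ (word-initial: before a voiced consonant) → [aː].
/a/ meets the environment for rule 4 (before a voiced consonant) → [aː].
Rule 4 applies to /e/ (between /z/ and /ɡ/: before a voiced consonant) → [eː].
/ɡ/ (word-final) fails the environment for rule 3, so it stays [ɡ].

[aːvaːzeːɡ]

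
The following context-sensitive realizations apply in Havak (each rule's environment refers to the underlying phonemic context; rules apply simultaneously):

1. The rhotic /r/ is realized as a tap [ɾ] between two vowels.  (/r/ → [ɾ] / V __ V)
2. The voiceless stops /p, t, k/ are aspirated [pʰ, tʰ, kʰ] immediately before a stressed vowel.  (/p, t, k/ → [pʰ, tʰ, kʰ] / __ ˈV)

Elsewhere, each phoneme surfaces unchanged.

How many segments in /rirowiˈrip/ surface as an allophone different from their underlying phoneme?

2

Segments that undergo a rule: /r/ → [ɾ] (rule 1); /r/ → [ɾ] (rule 1).
All other segments surface unchanged.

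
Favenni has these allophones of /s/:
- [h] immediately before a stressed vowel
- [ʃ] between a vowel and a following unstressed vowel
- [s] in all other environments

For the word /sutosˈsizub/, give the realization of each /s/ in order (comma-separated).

Occurrence 1 (position 1): no conditioning environment matches → elsewhere allophone [s].
Occurrence 2 (position 5): no conditioning environment matches → elsewhere allophone [s].
Occurrence 3 (position 6): immediately before a stressed vowel → [h].

[s], [s], [h]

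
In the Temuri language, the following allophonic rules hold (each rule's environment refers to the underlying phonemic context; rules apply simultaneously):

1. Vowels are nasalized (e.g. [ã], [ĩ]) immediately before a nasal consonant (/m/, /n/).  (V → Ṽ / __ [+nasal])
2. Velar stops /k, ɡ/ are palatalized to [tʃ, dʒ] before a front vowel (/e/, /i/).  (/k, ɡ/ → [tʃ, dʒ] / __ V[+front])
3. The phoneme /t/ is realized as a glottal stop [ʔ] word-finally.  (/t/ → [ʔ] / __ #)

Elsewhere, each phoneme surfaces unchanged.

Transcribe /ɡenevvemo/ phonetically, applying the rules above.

[dʒẽnevvẽmo]

/ɡ/ (word-initial): before a front vowel, so rule 2 applies → [dʒ].
Rule 1 applies to /e/ (between /ɡ/ and /n/: before a nasal consonant) → [ẽ].
/n/ stays [n].
/e/ (between /n/ and /v/) fails the environment for rule 1, so it stays [e].
/v/ (between /e/ and /v/) is unaffected → [v].
/v/ (between /v/ and /e/): no rule targets it → [v].
/e/ meets the environment for rule 1 (before a nasal consonant) → [ẽ].
/m/ stays [m].
/o/ (word-final): rule 1 targets it, but not before a nasal consonant → unchanged [o].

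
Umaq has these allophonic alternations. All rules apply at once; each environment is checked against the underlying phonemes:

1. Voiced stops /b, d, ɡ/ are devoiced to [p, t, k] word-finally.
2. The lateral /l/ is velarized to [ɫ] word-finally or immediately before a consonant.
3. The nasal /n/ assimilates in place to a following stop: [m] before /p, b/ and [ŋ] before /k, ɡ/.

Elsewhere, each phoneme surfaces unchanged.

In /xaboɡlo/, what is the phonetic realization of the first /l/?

/l/ — between /ɡ/ and /o/; rule 2 does not apply here → [l].

[l]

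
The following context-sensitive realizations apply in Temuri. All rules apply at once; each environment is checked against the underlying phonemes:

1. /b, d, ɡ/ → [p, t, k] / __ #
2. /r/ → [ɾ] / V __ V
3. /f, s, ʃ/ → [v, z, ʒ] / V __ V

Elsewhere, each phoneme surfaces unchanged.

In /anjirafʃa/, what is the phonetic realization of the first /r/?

[ɾ]

/r/ — between /i/ and /a/, between two vowels — surfaces as [ɾ] (rule 2).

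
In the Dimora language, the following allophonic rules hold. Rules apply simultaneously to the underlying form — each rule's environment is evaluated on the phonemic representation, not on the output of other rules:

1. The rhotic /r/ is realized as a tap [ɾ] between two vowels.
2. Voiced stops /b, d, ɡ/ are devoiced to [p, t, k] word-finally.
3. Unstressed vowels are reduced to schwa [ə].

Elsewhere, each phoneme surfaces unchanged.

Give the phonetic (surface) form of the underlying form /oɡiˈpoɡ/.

Rule 3 applies to /o/ (word-initial: in an unstressed syllable) → [ə].
/ɡ/ (between /o/ and /i/) is in the target of rule 2 but the environment (word-finally) is not met → [ɡ].
Rule 3 applies to /i/ (between /ɡ/ and /p/: in an unstressed syllable) → [ə].
/p/ (between /i/ and /o/): no rule targets it → [p].
/o/ — between /p/ and /ɡ/; rule 3 does not apply here → [o].
Rule 2 applies to /ɡ/ (word-final: word-finally) → [k].

[əɡəˈpok]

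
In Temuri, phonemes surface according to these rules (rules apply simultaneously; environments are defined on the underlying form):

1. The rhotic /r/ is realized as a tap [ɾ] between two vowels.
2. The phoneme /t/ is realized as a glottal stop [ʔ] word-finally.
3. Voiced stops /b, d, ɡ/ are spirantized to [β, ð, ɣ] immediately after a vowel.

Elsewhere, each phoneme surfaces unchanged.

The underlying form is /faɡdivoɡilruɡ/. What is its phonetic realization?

/ɡ/ — between /a/ and /d/, immediately after a vowel — surfaces as [ɣ] (rule 3).
/d/ (between /ɡ/ and /i/) is in the target of rule 3 but the environment (immediately after a vowel) is not met → [d].
/ɡ/ meets the environment for rule 3 (immediately after a vowel) → [ɣ].
/r/ (between /l/ and /u/) is in the target of rule 1 but the environment (between two vowels) is not met → [r].
/ɡ/ (word-final): immediately after a vowel, so rule 3 applies → [ɣ].

[faɣdivoɣilruɣ]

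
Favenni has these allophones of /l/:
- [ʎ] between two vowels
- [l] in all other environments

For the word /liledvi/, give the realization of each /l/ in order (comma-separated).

[l], [ʎ]

Occurrence 1 (position 1): no conditioning environment matches → elsewhere allophone [l].
Occurrence 2 (position 3): between two vowels → [ʎ].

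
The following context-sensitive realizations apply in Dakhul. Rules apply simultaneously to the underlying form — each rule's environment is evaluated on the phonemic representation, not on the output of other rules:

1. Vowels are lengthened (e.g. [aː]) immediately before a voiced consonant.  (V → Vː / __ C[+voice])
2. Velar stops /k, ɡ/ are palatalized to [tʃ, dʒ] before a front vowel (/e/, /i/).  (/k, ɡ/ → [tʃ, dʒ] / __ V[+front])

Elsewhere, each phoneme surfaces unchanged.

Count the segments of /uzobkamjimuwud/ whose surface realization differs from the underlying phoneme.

6

Segments that undergo a rule: /u/ → [uː] (rule 1); /o/ → [oː] (rule 1); /a/ → [aː] (rule 1); /i/ → [iː] (rule 1); /u/ → [uː] (rule 1); /u/ → [uː] (rule 1).
All other segments surface unchanged.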